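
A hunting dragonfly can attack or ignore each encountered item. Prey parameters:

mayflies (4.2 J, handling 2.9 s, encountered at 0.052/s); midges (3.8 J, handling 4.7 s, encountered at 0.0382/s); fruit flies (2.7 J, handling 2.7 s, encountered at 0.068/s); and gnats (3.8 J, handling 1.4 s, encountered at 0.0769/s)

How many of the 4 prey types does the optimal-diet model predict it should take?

4

Rank by E/h (J/s): gnats 2.71, mayflies 1.45, fruit flies 1, midges 0.809. Include each in turn until the next type's E/h falls below the running intake rate.
Rate on top 1: 0.2638. mayflies: 1.45 > 0.2638 → include.
Rate on top 2: 0.4057. fruit flies: 1 > 0.4057 → include.
Rate on top 3: 0.4814. midges: 0.809 > 0.4814 → include.
Optimal diet: gnats, mayflies, fruit flies, midges — 4 of 4 types.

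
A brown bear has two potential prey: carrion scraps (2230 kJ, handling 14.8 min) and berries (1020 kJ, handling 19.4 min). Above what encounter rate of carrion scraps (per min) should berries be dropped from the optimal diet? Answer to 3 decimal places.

0.036 per min

Drop berries once their profitability E₂/h₂ falls below the rate achievable on carrion scraps alone: E₂/h₂ = λE₁/(1 + λh₁).
Solve for λ: λE₁h₂ = E₂(1 + λh₁) → λ(E₁h₂ − E₂h₁) = E₂ → λ = E₂/(E₁h₂ − E₂h₁).
λ = 1020/(2230×19.4 − 1020×14.8) = 1020/2.817e+04 = 0.03621 per min.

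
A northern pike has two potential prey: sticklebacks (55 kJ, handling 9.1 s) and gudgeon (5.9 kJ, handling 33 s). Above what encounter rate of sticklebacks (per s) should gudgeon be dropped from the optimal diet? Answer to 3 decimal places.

0.003 per s

The zero-one rule: include gudgeon iff E₂/h₂ > λE₁/(1+λh₁). Equality gives the switch point.
λE₁h₂ = E₂ + λE₂h₁ ⇒ λ = E₂/(E₁h₂ − E₂h₁) = 5.9/(1815 − 53.69) = 0.00335 per s.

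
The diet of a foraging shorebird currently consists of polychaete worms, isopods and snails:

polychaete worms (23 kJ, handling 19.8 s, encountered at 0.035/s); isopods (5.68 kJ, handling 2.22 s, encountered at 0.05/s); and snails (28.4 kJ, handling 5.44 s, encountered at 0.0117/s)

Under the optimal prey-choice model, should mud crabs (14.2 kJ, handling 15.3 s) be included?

Current rate: (0.035×23 + 0.05×5.68 + 0.0117×28.4)/(1 + 0.035×19.8 + 0.05×2.22 + 0.0117×5.44) = 0.761 kJ/s.
Profitability of mud crabs: 14.2/15.3 = 0.9281 kJ/s.
0.9281 > 0.761, so adding mud crabs raises the average — include it.

Yes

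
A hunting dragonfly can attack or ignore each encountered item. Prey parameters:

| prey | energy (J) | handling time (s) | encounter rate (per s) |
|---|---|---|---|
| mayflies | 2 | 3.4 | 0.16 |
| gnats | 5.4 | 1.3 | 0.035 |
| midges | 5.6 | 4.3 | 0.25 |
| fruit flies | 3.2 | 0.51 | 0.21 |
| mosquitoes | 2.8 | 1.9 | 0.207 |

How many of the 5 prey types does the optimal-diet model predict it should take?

4

Rank by E/h (J/s): fruit flies 6.27, gnats 4.15, mosquitoes 1.47, midges 1.3, mayflies 0.588. Include each in turn until the next type's E/h falls below the running intake rate.
Rate on top 1: 0.607. gnats: 4.15 > 0.607 → include.
Rate on top 2: 0.747. mosquitoes: 1.47 > 0.747 → include.
Rate on top 3: 0.9319. midges: 1.3 > 0.9319 → include.
Rate on top 4: 1.084. mayflies: 0.588 < 1.084 → exclude; stop.
Optimal diet: fruit flies, gnats, mosquitoes, midges — 4 of 5 types.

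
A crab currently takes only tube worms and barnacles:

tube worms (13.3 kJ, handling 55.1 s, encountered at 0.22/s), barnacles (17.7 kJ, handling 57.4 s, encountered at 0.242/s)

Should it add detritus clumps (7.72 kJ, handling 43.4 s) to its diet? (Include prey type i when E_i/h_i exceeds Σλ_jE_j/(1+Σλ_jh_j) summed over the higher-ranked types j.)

No

Current rate: (0.22×13.3 + 0.242×17.7)/(1 + 0.22×55.1 + 0.242×57.4) = 0.2669 kJ/s.
Profitability of detritus clumps: 7.72/43.4 = 0.1779 kJ/s.
0.1779 < 0.2669, so adding detritus clumps would lower the average — exclude it.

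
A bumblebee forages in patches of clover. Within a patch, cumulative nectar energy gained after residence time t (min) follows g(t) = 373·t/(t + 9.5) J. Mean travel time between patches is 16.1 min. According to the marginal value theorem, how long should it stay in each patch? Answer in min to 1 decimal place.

12.4 min

By the marginal value theorem, leave when the instantaneous gain rate g'(t) equals the habitat-wide average g(t)/(T + t).
g'(t) = 373·9.5/(t + 9.5)². Setting 373·9.5/(t+9.5)² = 373t/[(t+9.5)(16.1+t)] gives 9.5(16.1+t) = t(t+9.5), so t² = 9.5×16.1 = 153.
t* = √153 = 12.37 min.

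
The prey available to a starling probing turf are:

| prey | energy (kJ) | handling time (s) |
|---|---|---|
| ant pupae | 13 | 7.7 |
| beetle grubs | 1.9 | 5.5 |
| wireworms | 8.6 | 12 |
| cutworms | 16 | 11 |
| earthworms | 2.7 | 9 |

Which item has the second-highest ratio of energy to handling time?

Profitability E/h (kJ/s): ant pupae = 13/7.7 = 1.69, beetle grubs = 1.9/5.5 = 0.345, wireworms = 8.6/12 = 0.717, cutworms = 16/11 = 1.45, earthworms = 2.7/9 = 0.3.
Ranked: ant pupae > cutworms > wireworms > beetle grubs > earthworms.

cutworms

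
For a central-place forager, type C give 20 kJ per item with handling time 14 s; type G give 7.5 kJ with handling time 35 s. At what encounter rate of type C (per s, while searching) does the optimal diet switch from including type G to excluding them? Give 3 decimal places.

The zero-one rule: include type G iff E₂/h₂ > λE₁/(1+λh₁). Equality gives the switch point.
λE₁h₂ = E₂ + λE₂h₁ ⇒ λ = E₂/(E₁h₂ − E₂h₁) = 7.5/(700 − 105) = 0.01261 per s.

0.013 per s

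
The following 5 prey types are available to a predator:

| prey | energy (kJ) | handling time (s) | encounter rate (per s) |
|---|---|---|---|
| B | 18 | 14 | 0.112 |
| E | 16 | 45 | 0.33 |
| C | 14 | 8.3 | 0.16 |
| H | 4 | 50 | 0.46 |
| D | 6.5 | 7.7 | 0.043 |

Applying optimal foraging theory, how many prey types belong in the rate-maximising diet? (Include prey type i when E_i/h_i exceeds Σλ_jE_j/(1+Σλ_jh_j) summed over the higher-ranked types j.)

2

E/h in descending order: C 1.69, B 1.29, D 0.844, E 0.356, H 0.08 kJ/s. The optimal diet is the largest prefix of this list for which every included type satisfies E_i/h_i > R on the types above it.
Rate on top 1: 0.9622. B: 1.29 > 0.9622 → include.
Rate on top 2: 1.092. D: 0.844 < 1.092 → exclude; stop.
Optimal diet: C, B — 2 of 5 types.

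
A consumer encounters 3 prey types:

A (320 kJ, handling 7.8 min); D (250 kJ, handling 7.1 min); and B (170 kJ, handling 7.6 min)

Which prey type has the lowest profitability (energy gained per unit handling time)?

B

In descending order of E/h:
A: 320/7.8 = 41 kJ/min
D: 250/7.1 = 35.2 kJ/min
B: 170/7.6 = 22.4 kJ/min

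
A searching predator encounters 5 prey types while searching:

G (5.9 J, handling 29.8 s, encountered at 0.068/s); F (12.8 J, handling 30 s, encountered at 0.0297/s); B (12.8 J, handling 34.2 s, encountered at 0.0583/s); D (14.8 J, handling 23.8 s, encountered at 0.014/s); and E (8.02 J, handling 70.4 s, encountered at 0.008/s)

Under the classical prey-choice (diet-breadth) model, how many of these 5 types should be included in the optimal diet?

Rank by E/h (J/s): D 0.622, F 0.427, B 0.374, G 0.198, E 0.114. Include each in turn until the next type's E/h falls below the running intake rate.
Rate on top 1: 0.1554. F: 0.427 > 0.1554 → include.
Rate on top 2: 0.2641. B: 0.374 > 0.2641 → include.
Rate on top 3: 0.3162. G: 0.198 < 0.3162 → exclude; stop.
Optimal diet: D, F, B — 3 of 5 types.

3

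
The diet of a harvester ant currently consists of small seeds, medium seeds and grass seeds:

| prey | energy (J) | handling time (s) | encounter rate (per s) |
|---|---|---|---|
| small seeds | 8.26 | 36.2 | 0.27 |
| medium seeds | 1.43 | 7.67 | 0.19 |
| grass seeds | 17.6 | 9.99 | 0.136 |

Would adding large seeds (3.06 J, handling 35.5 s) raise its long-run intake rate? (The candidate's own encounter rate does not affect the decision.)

No

On small seeds, medium seeds and grass seeds alone, R = ΣλE/(1+Σλh) = 4.896/13.59 = 0.3602 J/s.
large seeds: E/h = 3.06/35.5 = 0.0862 J/s.
0.0862 < 0.3602, so adding large seeds would lower the average — exclude it.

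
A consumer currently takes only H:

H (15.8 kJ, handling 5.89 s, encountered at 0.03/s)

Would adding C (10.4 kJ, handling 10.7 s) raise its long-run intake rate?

Current rate: (0.03×15.8)/(1 + 0.03×5.89) = 0.4028 kJ/s.
C: E/h = 10.4/10.7 = 0.972 kJ/s.
Since 0.972 > R, including C increases the long-run rate.

Yes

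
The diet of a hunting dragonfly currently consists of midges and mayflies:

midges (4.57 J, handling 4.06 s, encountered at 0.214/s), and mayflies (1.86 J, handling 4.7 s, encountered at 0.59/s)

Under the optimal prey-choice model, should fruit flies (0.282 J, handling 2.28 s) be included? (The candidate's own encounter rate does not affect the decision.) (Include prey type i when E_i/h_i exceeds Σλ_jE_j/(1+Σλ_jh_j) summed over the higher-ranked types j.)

No

Current rate: (0.214×4.57 + 0.59×1.86)/(1 + 0.214×4.06 + 0.59×4.7) = 0.4471 J/s.
Profitability of fruit flies: 0.282/2.28 = 0.1237 J/s.
Since 0.1237 < R, time spent handling fruit flies is better spent searching.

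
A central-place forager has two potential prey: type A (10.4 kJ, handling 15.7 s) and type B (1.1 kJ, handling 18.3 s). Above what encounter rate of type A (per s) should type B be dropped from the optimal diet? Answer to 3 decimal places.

The zero-one rule: include type B iff E₂/h₂ > λE₁/(1+λh₁). Equality gives the switch point.
λE₁h₂ = E₂ + λE₂h₁ ⇒ λ = E₂/(E₁h₂ − E₂h₁) = 1.1/(190.3 − 17.27) = 0.006357 per s.

0.006 per s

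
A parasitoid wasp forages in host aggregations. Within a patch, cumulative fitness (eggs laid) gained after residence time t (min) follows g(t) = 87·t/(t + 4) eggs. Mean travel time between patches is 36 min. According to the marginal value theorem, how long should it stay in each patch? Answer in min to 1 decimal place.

12.0 min

Maximise g(t)/(T+t): set derivative to zero → g'(t)(T+t) = g(t).
g'(t) = 87·4/(t + 4)². Setting 87·4/(t+4)² = 87t/[(t+4)(36+t)] gives 4(36+t) = t(t+4), so t² = 4×36 = 144.
t* = √144 = 12 min.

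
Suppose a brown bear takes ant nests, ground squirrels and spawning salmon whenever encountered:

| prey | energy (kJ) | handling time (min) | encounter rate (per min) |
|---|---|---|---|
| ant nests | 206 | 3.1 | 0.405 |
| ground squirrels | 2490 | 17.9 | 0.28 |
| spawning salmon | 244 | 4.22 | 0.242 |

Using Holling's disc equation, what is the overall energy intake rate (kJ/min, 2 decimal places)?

R = (0.405×206 + 0.28×2490 + 0.242×244) / (1 + 0.405×3.1 + 0.28×17.9 + 0.242×4.22) = 839.7/8.289 = 101.3 kJ/min.

101.30 kJ/min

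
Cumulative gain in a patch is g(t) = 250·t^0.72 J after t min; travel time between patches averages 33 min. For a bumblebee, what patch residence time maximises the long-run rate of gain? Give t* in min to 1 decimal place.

Optimal t* satisfies g'(t*) = g(t*)/(T + t*).
g'(t) = 0.72·250·t^-0.28. Setting 0.72·250·t^-0.28 = 250·t^0.72/(33+t) gives 0.72(33+t) = t, so 0.28·t = 0.72×33.
t* = 0.72×33/0.28 = 84.86 min.

84.9 min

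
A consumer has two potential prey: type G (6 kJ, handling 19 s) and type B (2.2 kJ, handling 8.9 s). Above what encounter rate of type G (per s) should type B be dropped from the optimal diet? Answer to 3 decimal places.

The zero-one rule: include type B iff E₂/h₂ > λE₁/(1+λh₁). Equality gives the switch point.
λE₁h₂ = E₂ + λE₂h₁ ⇒ λ = E₂/(E₁h₂ − E₂h₁) = 2.2/(53.4 − 41.8) = 0.1897 per s.

0.190 per s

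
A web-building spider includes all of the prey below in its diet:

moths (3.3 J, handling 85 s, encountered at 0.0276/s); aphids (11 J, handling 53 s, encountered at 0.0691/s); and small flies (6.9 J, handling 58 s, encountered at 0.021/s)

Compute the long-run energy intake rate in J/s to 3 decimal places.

0.121 J/s

R = Σλ_iE_i / (1 + Σλ_ih_i)
Numerator: 0.0276×3.3 + 0.0691×11 + 0.021×6.9 = 0.9961
Denominator: 1 + 0.0276×85 + 0.0691×53 + 0.021×58 = 8.226
R = 0.9961/8.226 = 0.1211 J/s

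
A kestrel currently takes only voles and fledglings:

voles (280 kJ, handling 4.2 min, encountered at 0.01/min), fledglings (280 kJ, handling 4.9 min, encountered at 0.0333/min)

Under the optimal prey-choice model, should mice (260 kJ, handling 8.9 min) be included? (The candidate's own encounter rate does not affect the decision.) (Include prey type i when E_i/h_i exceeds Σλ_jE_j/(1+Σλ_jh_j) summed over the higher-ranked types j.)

Yes

On voles and fledglings alone, R = ΣλE/(1+Σλh) = 12.12/1.205 = 10.06 kJ/min.
mice: E/h = 260/8.9 = 29.21 kJ/min.
29.21 > 10.06, so adding mice raises the average — include it.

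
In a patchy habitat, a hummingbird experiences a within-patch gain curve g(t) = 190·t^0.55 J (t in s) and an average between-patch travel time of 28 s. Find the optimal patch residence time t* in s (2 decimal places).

By the marginal value theorem, leave when the instantaneous gain rate g'(t) equals the habitat-wide average g(t)/(T + t).
g'(t) = 0.55·190·t^-0.45. Setting 0.55·190·t^-0.45 = 190·t^0.55/(28+t) gives 0.55(28+t) = t, so 0.45·t = 0.55×28.
t* = 0.55×28/0.45 = 34.22 s.

34.22 s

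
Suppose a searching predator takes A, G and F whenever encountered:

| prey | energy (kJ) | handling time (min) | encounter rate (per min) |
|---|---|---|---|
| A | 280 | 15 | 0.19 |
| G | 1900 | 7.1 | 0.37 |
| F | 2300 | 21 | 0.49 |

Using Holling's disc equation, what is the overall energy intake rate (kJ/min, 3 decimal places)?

Energy encountered per unit search time: 0.19×280 + 0.37×1900 + 0.49×2300 = 1883 kJ/min.
Handling time per unit search time: 0.19×15 + 0.37×7.1 + 0.49×21 = 15.77.
Rate = 1883/(1 + 15.77) = 112.3 kJ/min.

112.316 kJ/min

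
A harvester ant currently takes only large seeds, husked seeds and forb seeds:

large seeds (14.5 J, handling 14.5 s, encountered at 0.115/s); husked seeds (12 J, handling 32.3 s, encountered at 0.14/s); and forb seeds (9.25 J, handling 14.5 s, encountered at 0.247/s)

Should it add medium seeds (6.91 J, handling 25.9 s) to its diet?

No

Intake rate on the current diet: R = (0.115×14.5 + 0.14×12 + 0.247×9.25) / (1 + 0.115×14.5 + 0.14×32.3 + 0.247×14.5) = 5.632/10.77 = 0.5229 J/s.
medium seeds: E/h = 6.91/25.9 = 0.2668 J/s.
Since 0.2668 < R, time spent handling medium seeds is better spent searching.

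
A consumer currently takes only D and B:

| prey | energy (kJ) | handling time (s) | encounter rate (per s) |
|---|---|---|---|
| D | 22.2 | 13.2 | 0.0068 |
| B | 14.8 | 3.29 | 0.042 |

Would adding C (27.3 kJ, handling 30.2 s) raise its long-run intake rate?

Current rate: (0.0068×22.2 + 0.042×14.8)/(1 + 0.0068×13.2 + 0.042×3.29) = 0.6292 kJ/s.
Profitability of C: 27.3/30.2 = 0.904 kJ/s.
Since 0.904 > R, including C increases the long-run rate.

Yes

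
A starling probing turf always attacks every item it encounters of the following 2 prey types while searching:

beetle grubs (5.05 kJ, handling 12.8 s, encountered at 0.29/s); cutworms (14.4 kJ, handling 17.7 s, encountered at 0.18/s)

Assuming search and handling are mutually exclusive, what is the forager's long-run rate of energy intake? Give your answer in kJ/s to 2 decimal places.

R = (0.29×5.05 + 0.18×14.4) / (1 + 0.29×12.8 + 0.18×17.7) = 4.056/7.898 = 0.5136 kJ/s.

0.51 kJ/s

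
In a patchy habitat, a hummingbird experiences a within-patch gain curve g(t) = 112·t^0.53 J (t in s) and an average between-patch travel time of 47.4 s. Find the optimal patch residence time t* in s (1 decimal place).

53.5 s

By the marginal value theorem, leave when the instantaneous gain rate g'(t) equals the habitat-wide average g(t)/(T + t).
g'(t) = 0.53·112·t^-0.47. Setting 0.53·112·t^-0.47 = 112·t^0.53/(47.4+t) gives 0.53(47.4+t) = t, so 0.47·t = 0.53×47.4.
t* = 0.53×47.4/0.47 = 53.45 s.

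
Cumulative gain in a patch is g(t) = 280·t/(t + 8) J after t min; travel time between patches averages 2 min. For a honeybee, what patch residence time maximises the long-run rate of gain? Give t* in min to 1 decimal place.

Optimal t* satisfies g'(t*) = g(t*)/(T + t*).
g'(t) = 280·8/(t + 8)². Setting 280·8/(t+8)² = 280t/[(t+8)(2+t)] gives 8(2+t) = t(t+8), so t² = 8×2 = 16.
t* = √16 = 4 min.

4.0 min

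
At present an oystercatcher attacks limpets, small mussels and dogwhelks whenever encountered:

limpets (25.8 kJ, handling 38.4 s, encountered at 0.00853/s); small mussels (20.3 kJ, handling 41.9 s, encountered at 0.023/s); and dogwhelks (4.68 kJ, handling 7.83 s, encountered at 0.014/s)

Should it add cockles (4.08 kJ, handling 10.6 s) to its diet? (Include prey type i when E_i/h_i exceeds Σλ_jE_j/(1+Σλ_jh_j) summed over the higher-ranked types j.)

On limpets, small mussels and dogwhelks alone, R = ΣλE/(1+Σλh) = 0.7525/2.401 = 0.3134 kJ/s.
Profitability of cockles: 4.08/10.6 = 0.3849 kJ/s.
0.3849 > 0.3134, so adding cockles raises the average — include it.

Yes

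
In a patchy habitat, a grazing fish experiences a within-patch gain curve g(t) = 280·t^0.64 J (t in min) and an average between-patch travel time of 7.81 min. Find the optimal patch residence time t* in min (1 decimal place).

13.9 min

By the marginal value theorem, leave when the instantaneous gain rate g'(t) equals the habitat-wide average g(t)/(T + t).
g'(t) = 0.64·280·t^-0.36. Setting 0.64·280·t^-0.36 = 280·t^0.64/(7.81+t) gives 0.64(7.81+t) = t, so 0.36·t = 0.64×7.81.
t* = 0.64×7.81/0.36 = 13.88 min.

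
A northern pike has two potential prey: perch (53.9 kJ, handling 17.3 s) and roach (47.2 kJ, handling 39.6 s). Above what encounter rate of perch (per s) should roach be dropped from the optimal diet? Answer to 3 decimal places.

0.036 per s

The zero-one rule: include roach iff E₂/h₂ > λE₁/(1+λh₁). Equality gives the switch point.
λE₁h₂ = E₂ + λE₂h₁ ⇒ λ = E₂/(E₁h₂ − E₂h₁) = 47.2/(2134 − 816.6) = 0.03582 per s.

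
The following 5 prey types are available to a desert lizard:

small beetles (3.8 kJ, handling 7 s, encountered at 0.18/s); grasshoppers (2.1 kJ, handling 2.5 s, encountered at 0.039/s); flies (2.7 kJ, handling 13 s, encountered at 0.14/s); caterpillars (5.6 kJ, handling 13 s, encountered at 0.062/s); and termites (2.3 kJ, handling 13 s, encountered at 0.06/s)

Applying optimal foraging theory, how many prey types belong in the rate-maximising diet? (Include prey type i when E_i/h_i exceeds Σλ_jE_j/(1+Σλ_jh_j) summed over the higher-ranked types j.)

3

Rank by E/h (kJ/s): grasshoppers 0.84, small beetles 0.543, caterpillars 0.431, flies 0.208, termites 0.177. Include each in turn until the next type's E/h falls below the running intake rate.
Rate on top 1: 0.07462. small beetles: 0.543 > 0.07462 → include.
Rate on top 2: 0.3249. caterpillars: 0.431 > 0.3249 → include.
Rate on top 3: 0.3519. flies: 0.208 < 0.3519 → exclude; stop.
Optimal diet: grasshoppers, small beetles, caterpillars — 3 of 5 types.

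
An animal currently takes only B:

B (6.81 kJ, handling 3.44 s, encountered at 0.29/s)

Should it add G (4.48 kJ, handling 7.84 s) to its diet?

Current rate: (0.29×6.81)/(1 + 0.29×3.44) = 0.9886 kJ/s.
G: E/h = 4.48/7.84 = 0.5714 kJ/s.
0.5714 < 0.9886, so adding G would lower the average — exclude it.

No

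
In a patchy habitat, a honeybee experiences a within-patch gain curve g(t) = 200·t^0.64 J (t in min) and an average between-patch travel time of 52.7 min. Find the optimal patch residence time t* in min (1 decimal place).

Maximise g(t)/(T+t): set derivative to zero → g'(t)(T+t) = g(t).
g'(t) = 0.64·200·t^-0.36. Setting 0.64·200·t^-0.36 = 200·t^0.64/(52.7+t) gives 0.64(52.7+t) = t, so 0.36·t = 0.64×52.7.
t* = 0.64×52.7/0.36 = 93.69 min.

93.7 min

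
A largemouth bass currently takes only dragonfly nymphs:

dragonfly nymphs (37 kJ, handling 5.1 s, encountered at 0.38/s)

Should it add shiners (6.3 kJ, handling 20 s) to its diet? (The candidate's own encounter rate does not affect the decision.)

No

Intake rate on the current diet: R = (0.38×37) / (1 + 0.38×5.1) = 14.06/2.938 = 4.786 kJ/s.
Profitability of shiners: 6.3/20 = 0.315 kJ/s.
Since 0.315 < R, time spent handling shiners is better spent searching.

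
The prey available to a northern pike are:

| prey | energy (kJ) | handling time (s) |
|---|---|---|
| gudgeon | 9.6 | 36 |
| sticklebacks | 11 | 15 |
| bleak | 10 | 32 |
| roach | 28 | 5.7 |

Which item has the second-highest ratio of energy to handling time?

sticklebacks

Profitability E/h (kJ/s): gudgeon = 9.6/36 = 0.267, sticklebacks = 11/15 = 0.733, bleak = 10/32 = 0.312, roach = 28/5.7 = 4.91.
Ranked: roach > sticklebacks > bleak > gudgeon.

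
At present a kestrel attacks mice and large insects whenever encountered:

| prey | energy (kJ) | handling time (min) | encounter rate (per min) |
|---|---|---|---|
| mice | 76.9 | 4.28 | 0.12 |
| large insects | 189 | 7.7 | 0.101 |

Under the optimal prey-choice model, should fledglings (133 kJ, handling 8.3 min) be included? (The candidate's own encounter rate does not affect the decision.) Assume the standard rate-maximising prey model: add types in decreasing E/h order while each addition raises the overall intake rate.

On mice and large insects alone, R = ΣλE/(1+Σλh) = 28.32/2.291 = 12.36 kJ/min.
fledglings: E/h = 133/8.3 = 16.02 kJ/min.
Since 16.02 > R, including fledglings increases the long-run rate.

Yes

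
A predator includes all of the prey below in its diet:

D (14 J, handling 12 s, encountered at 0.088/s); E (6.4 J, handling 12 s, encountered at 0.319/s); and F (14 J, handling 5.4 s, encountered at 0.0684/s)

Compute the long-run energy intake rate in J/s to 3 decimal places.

0.677 J/s

R = Σλ_iE_i / (1 + Σλ_ih_i)
Numerator: 0.088×14 + 0.319×6.4 + 0.0684×14 = 4.231
Denominator: 1 + 0.088×12 + 0.319×12 + 0.0684×5.4 = 6.253
R = 4.231/6.253 = 0.6766 J/s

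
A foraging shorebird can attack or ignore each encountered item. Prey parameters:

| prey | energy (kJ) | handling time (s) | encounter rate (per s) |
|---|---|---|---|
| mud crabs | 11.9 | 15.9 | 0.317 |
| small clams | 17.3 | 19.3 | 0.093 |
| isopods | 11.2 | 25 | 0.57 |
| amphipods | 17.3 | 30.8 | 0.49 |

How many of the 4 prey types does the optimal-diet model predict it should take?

2

E/h in descending order: small clams 0.896, mud crabs 0.748, amphipods 0.562, isopods 0.448 kJ/s. The optimal diet is the largest prefix of this list for which every included type satisfies E_i/h_i > R on the types above it.
Rate on top 1: 0.5757. mud crabs: 0.748 > 0.5757 → include.
Rate on top 2: 0.6868. amphipods: 0.562 < 0.6868 → exclude; stop.
Optimal diet: small clams, mud crabs — 2 of 4 types.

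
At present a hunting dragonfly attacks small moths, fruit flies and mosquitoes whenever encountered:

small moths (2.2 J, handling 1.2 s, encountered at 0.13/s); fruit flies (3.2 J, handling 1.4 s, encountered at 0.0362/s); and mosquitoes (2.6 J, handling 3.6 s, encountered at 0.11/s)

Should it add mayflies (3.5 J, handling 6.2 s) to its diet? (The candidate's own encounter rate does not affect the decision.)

Yes

Current rate: (0.13×2.2 + 0.0362×3.2 + 0.11×2.6)/(1 + 0.13×1.2 + 0.0362×1.4 + 0.11×3.6) = 0.4292 J/s.
mayflies: E/h = 3.5/6.2 = 0.5645 J/s.
0.5645 > 0.4292, so adding mayflies raises the average — include it.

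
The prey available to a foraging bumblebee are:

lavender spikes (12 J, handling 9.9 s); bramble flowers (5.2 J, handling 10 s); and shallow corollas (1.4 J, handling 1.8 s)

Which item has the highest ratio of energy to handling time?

lavender spikes

Profitability E/h (J/s): lavender spikes = 12/9.9 = 1.21, bramble flowers = 5.2/10 = 0.52, shallow corollas = 1.4/1.8 = 0.778.
Ranked: lavender spikes > shallow corollas > bramble flowers.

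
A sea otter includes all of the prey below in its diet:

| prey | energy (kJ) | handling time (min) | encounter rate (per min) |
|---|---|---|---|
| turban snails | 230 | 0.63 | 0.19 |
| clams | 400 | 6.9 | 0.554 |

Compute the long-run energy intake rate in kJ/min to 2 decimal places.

R = Σλ_iE_i / (1 + Σλ_ih_i)
Numerator: 0.19×230 + 0.554×400 = 265.3
Denominator: 1 + 0.19×0.63 + 0.554×6.9 = 4.942
R = 265.3/4.942 = 53.68 kJ/min

53.68 kJ/min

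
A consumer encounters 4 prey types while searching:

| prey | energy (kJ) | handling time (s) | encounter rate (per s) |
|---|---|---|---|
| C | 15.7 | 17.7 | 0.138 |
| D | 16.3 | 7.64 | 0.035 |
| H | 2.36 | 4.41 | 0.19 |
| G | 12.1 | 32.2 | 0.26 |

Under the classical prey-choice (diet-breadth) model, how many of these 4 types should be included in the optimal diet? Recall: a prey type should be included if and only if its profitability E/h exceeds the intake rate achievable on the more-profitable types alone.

2

Profitabilities (E/h, kJ/s): D 2.13, C 0.887, H 0.535, G 0.376. Add prey in this order while the next type's profitability exceeds the intake rate on those already taken.
Rate on top 1: 0.4501. C: 0.887 > 0.4501 → include.
Rate on top 2: 0.7378. H: 0.535 < 0.7378 → exclude; stop.
Optimal diet: D, C — 2 of 4 types.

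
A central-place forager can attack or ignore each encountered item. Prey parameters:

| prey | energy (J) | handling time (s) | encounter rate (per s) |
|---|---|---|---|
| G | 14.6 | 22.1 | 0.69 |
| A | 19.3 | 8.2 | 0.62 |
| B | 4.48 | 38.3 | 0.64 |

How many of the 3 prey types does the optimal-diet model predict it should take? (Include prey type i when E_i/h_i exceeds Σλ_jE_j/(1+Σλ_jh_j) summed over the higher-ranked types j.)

1

Profitabilities (E/h, J/s): A 2.35, G 0.661, B 0.117. Add prey in this order while the next type's profitability exceeds the intake rate on those already taken.
Rate on top 1: 1.967. G: 0.661 < 1.967 → exclude; stop.
Optimal diet: A — 1 of 3 types.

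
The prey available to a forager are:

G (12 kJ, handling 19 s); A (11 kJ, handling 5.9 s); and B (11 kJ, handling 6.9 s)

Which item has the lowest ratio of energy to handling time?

In descending order of E/h:
A: 11/5.9 = 1.86 kJ/s
B: 11/6.9 = 1.59 kJ/s
G: 12/19 = 0.632 kJ/s

G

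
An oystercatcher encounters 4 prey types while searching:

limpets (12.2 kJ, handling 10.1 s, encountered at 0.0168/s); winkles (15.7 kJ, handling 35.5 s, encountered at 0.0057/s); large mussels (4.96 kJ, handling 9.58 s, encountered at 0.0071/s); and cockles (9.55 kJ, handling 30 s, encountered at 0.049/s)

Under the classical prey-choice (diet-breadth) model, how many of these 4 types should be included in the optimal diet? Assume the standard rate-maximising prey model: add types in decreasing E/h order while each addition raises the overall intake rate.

4

E/h in descending order: limpets 1.21, large mussels 0.518, winkles 0.442, cockles 0.318 kJ/s. The optimal diet is the largest prefix of this list for which every included type satisfies E_i/h_i > R on the types above it.
Rate on top 1: 0.1752. large mussels: 0.518 > 0.1752 → include.
Rate on top 2: 0.1941. winkles: 0.442 > 0.1941 → include.
Rate on top 3: 0.2289. cockles: 0.318 > 0.2289 → include.
Optimal diet: limpets, large mussels, winkles, cockles — 4 of 4 types.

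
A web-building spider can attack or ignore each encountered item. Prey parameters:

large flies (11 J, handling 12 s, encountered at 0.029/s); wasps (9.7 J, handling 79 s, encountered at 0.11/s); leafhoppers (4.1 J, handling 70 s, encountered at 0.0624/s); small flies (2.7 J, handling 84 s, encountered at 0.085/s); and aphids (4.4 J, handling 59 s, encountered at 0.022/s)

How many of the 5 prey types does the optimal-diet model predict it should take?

Rank by E/h (J/s): large flies 0.917, wasps 0.123, aphids 0.0746, leafhoppers 0.0586, small flies 0.0321. Include each in turn until the next type's E/h falls below the running intake rate.
Rate on top 1: 0.2366. wasps: 0.123 < 0.2366 → exclude; stop.
Optimal diet: large flies — 1 of 5 types.

1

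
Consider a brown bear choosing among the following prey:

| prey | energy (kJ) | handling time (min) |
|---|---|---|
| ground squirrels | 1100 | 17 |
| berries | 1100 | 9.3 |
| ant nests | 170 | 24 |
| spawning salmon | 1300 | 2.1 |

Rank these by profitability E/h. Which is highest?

Profitability E/h (kJ/min): ground squirrels = 1100/17 = 64.7, berries = 1100/9.3 = 118, ant nests = 170/24 = 7.08, spawning salmon = 1300/2.1 = 619.
Ranked: spawning salmon > berries > ground squirrels > ant nests.

spawning salmon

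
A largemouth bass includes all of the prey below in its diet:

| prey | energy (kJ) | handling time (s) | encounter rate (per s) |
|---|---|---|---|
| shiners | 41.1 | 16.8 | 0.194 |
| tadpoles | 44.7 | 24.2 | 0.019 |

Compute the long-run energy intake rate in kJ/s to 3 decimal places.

R = Σλ_iE_i / (1 + Σλ_ih_i)
Numerator: 0.194×41.1 + 0.019×44.7 = 8.823
Denominator: 1 + 0.194×16.8 + 0.019×24.2 = 4.719
R = 8.823/4.719 = 1.87 kJ/s

1.870 kJ/s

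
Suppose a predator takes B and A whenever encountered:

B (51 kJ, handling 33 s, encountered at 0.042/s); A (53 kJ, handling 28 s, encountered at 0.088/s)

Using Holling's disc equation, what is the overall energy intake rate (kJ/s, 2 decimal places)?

R = (0.042×51 + 0.088×53) / (1 + 0.042×33 + 0.088×28) = 6.806/4.85 = 1.403 kJ/s.

1.40 kJ/s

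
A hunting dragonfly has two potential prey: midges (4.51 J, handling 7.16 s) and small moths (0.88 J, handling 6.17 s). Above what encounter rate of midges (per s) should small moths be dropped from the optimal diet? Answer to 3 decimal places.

0.041 per s

At the threshold, the rate on midges alone equals the profitability of small moths: λ·4.51/(1 + λ·7.16) = 0.88/6.17 = 0.1426.
Rearranging, λ(4.51 − 0.1426×7.16) = 0.1426, so λ = 0.1426/3.489 = 0.04088 per s.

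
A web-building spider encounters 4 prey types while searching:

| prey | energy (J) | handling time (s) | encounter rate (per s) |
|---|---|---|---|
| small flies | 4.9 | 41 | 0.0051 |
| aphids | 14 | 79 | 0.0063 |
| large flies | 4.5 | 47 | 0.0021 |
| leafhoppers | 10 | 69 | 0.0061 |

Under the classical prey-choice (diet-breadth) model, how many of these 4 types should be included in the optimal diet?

Rank by E/h (J/s): aphids 0.177, leafhoppers 0.145, small flies 0.12, large flies 0.0957. Include each in turn until the next type's E/h falls below the running intake rate.
Rate on top 1: 0.05889. leafhoppers: 0.145 > 0.05889 → include.
Rate on top 2: 0.07777. small flies: 0.12 > 0.07777 → include.
Rate on top 3: 0.08187. large flies: 0.0957 > 0.08187 → include.
Optimal diet: aphids, leafhoppers, small flies, large flies — 4 of 4 types.

4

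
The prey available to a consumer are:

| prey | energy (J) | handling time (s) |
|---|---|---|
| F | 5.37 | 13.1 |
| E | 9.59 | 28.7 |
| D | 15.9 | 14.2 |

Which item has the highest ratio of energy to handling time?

D

Profitability E/h (J/s): F = 5.37/13.1 = 0.41, E = 9.59/28.7 = 0.334, D = 15.9/14.2 = 1.12.
Ranked: D > F > E.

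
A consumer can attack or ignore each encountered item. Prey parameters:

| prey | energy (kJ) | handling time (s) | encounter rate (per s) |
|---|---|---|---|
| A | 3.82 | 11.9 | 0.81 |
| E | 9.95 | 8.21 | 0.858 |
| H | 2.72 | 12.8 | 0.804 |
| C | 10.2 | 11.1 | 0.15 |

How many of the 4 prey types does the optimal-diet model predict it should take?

Rank by E/h (kJ/s): E 1.21, C 0.919, A 0.321, H 0.212. Include each in turn until the next type's E/h falls below the running intake rate.
Rate on top 1: 1.061. C: 0.919 < 1.061 → exclude; stop.
Optimal diet: E — 1 of 4 types.

1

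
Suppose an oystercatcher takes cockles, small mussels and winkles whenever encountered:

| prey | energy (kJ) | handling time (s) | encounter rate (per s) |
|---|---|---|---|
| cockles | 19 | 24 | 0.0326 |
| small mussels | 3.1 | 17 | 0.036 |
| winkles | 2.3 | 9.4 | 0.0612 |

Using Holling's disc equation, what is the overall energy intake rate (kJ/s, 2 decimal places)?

Energy encountered per unit search time: 0.0326×19 + 0.036×3.1 + 0.0612×2.3 = 0.8718 kJ/s.
Handling time per unit search time: 0.0326×24 + 0.036×17 + 0.0612×9.4 = 1.97.
Rate = 0.8718/(1 + 1.97) = 0.2936 kJ/s.

0.29 kJ/s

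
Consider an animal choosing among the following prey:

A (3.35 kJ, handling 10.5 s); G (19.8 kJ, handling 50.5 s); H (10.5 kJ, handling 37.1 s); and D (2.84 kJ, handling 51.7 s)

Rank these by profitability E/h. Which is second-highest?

Profitability E/h (kJ/s): A = 3.35/10.5 = 0.319, G = 19.8/50.5 = 0.392, H = 10.5/37.1 = 0.283, D = 2.84/51.7 = 0.0549.
Ranked: G > A > H > D.

A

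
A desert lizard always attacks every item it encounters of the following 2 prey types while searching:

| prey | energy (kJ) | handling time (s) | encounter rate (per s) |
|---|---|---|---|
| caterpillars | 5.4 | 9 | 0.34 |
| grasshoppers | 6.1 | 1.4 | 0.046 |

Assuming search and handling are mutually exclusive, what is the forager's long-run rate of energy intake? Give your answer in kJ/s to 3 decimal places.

Energy encountered per unit search time: 0.34×5.4 + 0.046×6.1 = 2.117 kJ/s.
Handling time per unit search time: 0.34×9 + 0.046×1.4 = 3.124.
Rate = 2.117/(1 + 3.124) = 0.5132 kJ/s.

0.513 kJ/s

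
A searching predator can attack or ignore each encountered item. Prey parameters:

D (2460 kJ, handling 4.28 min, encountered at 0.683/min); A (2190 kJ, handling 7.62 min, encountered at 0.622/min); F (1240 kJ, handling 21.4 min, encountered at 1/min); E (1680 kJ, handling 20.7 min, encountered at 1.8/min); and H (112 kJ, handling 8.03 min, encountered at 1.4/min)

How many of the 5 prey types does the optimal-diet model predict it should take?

Profitabilities (E/h, kJ/min): D 575, A 287, E 81.2, F 57.9, H 13.9. Add prey in this order while the next type's profitability exceeds the intake rate on those already taken.
Rate on top 1: 428.3. A: 287 < 428.3 → exclude; stop.
Optimal diet: D — 1 of 5 types.

1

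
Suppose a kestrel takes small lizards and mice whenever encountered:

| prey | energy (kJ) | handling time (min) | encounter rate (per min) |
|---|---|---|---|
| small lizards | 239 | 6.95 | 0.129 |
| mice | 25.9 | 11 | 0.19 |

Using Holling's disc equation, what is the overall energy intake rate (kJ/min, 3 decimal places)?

8.968 kJ/min

R = Σλ_iE_i / (1 + Σλ_ih_i)
Numerator: 0.129×239 + 0.19×25.9 = 35.75
Denominator: 1 + 0.129×6.95 + 0.19×11 = 3.987
R = 35.75/3.987 = 8.968 kJ/min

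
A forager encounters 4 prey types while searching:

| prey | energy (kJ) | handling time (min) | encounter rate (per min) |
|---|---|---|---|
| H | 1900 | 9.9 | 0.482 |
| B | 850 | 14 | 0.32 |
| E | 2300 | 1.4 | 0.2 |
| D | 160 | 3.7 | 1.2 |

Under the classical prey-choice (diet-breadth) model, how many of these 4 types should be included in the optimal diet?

Rank by E/h (kJ/min): E 1.64e+03, H 192, B 60.7, D 43.2. Include each in turn until the next type's E/h falls below the running intake rate.
Rate on top 1: 359.4. H: 192 < 359.4 → exclude; stop.
Optimal diet: E — 1 of 4 types.

1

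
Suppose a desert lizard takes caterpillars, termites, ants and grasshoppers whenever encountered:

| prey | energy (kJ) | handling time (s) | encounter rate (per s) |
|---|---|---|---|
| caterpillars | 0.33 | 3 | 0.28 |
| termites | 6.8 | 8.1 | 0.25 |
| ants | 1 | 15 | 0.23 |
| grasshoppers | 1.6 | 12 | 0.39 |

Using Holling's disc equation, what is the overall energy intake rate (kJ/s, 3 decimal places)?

0.221 kJ/s

R = Σλ_iE_i / (1 + Σλ_ih_i)
Numerator: 0.28×0.33 + 0.25×6.8 + 0.23×1 + 0.39×1.6 = 2.646
Denominator: 1 + 0.28×3 + 0.25×8.1 + 0.23×15 + 0.39×12 = 11.99
R = 2.646/11.99 = 0.2206 kJ/s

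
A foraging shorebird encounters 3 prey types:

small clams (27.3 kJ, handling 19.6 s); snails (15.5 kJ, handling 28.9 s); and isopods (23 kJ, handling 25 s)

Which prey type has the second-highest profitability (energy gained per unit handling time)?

isopods

In descending order of E/h:
small clams: 27.3/19.6 = 1.39 kJ/s
isopods: 23/25 = 0.92 kJ/s
snails: 15.5/28.9 = 0.536 kJ/s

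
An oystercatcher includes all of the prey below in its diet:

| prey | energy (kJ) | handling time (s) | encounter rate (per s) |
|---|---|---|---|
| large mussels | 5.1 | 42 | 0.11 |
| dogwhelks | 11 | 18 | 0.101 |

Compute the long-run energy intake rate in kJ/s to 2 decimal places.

R = Σλ_iE_i / (1 + Σλ_ih_i)
Numerator: 0.11×5.1 + 0.101×11 = 1.672
Denominator: 1 + 0.11×42 + 0.101×18 = 7.438
R = 1.672/7.438 = 0.2248 kJ/s

0.22 kJ/s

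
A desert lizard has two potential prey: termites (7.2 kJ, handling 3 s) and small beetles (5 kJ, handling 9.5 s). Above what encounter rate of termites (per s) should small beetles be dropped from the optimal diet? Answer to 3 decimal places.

At the threshold, the rate on termites alone equals the profitability of small beetles: λ·7.2/(1 + λ·3) = 5/9.5 = 0.5263.
Rearranging, λ(7.2 − 0.5263×3) = 0.5263, so λ = 0.5263/5.621 = 0.09363 per s.

0.094 per s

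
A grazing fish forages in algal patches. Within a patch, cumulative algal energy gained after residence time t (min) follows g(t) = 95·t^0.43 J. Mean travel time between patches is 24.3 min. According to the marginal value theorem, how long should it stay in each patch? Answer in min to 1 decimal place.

18.3 min

By the marginal value theorem, leave when the instantaneous gain rate g'(t) equals the habitat-wide average g(t)/(T + t).
g'(t) = 0.43·95·t^-0.57. Setting 0.43·95·t^-0.57 = 95·t^0.43/(24.3+t) gives 0.43(24.3+t) = t, so 0.57·t = 0.43×24.3.
t* = 0.43×24.3/0.57 = 18.33 min.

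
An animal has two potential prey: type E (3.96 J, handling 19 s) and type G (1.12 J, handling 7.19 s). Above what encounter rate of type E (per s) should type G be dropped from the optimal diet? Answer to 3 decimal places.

0.156 per s

Drop type G once their profitability E₂/h₂ falls below the rate achievable on type E alone: E₂/h₂ = λE₁/(1 + λh₁).
Solve for λ: λE₁h₂ = E₂(1 + λh₁) → λ(E₁h₂ − E₂h₁) = E₂ → λ = E₂/(E₁h₂ − E₂h₁).
λ = 1.12/(3.96×7.19 − 1.12×19) = 1.12/7.192 = 0.1557 per s.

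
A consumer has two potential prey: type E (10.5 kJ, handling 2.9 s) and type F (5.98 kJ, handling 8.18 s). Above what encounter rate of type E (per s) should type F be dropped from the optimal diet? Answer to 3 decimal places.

Drop type F once their profitability E₂/h₂ falls below the rate achievable on type E alone: E₂/h₂ = λE₁/(1 + λh₁).
Solve for λ: λE₁h₂ = E₂(1 + λh₁) → λ(E₁h₂ − E₂h₁) = E₂ → λ = E₂/(E₁h₂ − E₂h₁).
λ = 5.98/(10.5×8.18 − 5.98×2.9) = 5.98/68.55 = 0.08724 per s.

0.087 per s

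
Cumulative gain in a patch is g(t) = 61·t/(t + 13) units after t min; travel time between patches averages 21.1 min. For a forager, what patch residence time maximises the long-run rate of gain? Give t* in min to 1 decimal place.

16.6 min

Maximise g(t)/(T+t): set derivative to zero → g'(t)(T+t) = g(t).
g'(t) = 61·13/(t + 13)². Setting 61·13/(t+13)² = 61t/[(t+13)(21.1+t)] gives 13(21.1+t) = t(t+13), so t² = 13×21.1 = 274.3.
t* = √274.3 = 16.56 min.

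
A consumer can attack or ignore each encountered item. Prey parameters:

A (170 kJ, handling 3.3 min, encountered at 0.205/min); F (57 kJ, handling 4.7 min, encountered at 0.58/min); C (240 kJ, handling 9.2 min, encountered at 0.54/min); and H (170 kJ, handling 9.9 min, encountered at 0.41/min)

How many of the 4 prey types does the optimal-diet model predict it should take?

E/h in descending order: A 51.5, C 26.1, H 17.2, F 12.1 kJ/min. The optimal diet is the largest prefix of this list for which every included type satisfies E_i/h_i > R on the types above it.
Rate on top 1: 20.79. C: 26.1 > 20.79 → include.
Rate on top 2: 24.75. H: 17.2 < 24.75 → exclude; stop.
Optimal diet: A, C — 2 of 4 types.

2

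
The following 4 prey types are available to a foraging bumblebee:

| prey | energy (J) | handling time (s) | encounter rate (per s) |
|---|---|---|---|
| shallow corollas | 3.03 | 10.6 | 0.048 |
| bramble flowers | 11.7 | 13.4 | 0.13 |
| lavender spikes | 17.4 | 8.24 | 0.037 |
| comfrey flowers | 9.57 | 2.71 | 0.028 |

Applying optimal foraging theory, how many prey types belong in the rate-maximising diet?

3

Profitabilities (E/h, J/s): comfrey flowers 3.53, lavender spikes 2.11, bramble flowers 0.873, shallow corollas 0.286. Add prey in this order while the next type's profitability exceeds the intake rate on those already taken.
Rate on top 1: 0.2491. lavender spikes: 2.11 > 0.2491 → include.
Rate on top 2: 0.6603. bramble flowers: 0.873 > 0.6603 → include.
Rate on top 3: 0.779. shallow corollas: 0.286 < 0.779 → exclude; stop.
Optimal diet: comfrey flowers, lavender spikes, bramble flowers — 3 of 4 types.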